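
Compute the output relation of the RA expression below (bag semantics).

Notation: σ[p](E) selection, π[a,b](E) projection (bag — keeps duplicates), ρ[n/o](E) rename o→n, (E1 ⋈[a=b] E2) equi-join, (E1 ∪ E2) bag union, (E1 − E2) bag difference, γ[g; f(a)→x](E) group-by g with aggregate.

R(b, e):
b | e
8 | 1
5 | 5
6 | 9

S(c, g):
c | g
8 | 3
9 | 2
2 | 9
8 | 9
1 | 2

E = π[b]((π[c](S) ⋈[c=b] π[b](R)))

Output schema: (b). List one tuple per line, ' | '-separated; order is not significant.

Row counts bottom-up:
  S → 5
  π[c](S) → 5
  R → 3
  π[b](R) → 3
  (π[c](S) ⋈[c=b] π[b](R)) → 2
  π[b]((π[c](S) ⋈[c=b] π[b](R))) → 2

== RESULT ==
b
8
8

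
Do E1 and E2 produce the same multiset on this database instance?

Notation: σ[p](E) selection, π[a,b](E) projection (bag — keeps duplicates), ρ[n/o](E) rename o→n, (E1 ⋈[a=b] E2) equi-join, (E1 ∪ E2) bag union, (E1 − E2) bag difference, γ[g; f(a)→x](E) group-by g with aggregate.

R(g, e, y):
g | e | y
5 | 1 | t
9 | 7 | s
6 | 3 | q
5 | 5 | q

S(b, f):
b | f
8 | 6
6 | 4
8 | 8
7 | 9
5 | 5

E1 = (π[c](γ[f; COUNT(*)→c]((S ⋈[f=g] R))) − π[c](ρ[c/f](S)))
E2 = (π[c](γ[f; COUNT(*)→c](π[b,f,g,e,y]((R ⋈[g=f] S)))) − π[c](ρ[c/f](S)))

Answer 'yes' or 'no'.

E1 row counts bottom-up:
  S → 5
  R → 4
  (S ⋈[f=g] R) → 4
  γ[f; COUNT(*)→c]((S ⋈[f=g] R)) → 3
  π[c](γ[f; COUNT(*)→c]((S ⋈[f=g] R))) → 3
  S → 5
  ρ[c/f](S) → 5
  π[c](ρ[c/f](S)) → 5
  (π[c](γ[f; COUNT(*)→c]((S ⋈[f=g] R))) − π[c](ρ[c/f](S))) → 3
E2 row counts bottom-up:
  R → 4
  S → 5
  (R ⋈[g=f] S) → 4
  π[b,f,g,e,y]((R ⋈[g=f] S)) → 4
  γ[f; COUNT(*)→c](π[b,f,g,e,y]((R ⋈[g=f] S))) → 3
  π[c](γ[f; COUNT(*)→c](π[b,f,g,e,y]((R ⋈[g=f] S)))) → 3
  S → 5
  ρ[c/f](S) → 5
  π[c](ρ[c/f](S)) → 5
  (π[c](γ[f; COUNT(*)→c](π[b,f,g,e,y]((R ⋈[g=f] S)))) − π[c](ρ[c/f](S))) → 3

E1 and E2 produce the same multiset:
c
1
1
2

yes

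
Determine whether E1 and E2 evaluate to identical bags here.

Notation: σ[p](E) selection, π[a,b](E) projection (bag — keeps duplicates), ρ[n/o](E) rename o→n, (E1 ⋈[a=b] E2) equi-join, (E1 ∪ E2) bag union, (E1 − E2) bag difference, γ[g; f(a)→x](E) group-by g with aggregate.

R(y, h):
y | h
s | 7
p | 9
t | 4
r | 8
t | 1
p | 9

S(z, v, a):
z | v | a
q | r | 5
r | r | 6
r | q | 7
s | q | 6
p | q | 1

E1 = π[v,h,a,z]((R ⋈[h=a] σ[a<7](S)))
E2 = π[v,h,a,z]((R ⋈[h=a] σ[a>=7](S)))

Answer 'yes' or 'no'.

E1 row counts bottom-up:
  R → 6
  S → 5
  σ[a<7](S) → 4
  (R ⋈[h=a] σ[a<7](S)) → 1
  π[v,h,a,z]((R ⋈[h=a] σ[a<7](S))) → 1
E2 row counts bottom-up:
  R → 6
  S → 5
  σ[a>=7](S) → 1
  (R ⋈[h=a] σ[a>=7](S)) → 1
  π[v,h,a,z]((R ⋈[h=a] σ[a>=7](S))) → 1

E1 result:
v | h | a | z
q | 1 | 1 | p
E2 result:
v | h | a | z
q | 7 | 7 | r
Witness: ('q', 1, 1, 'p') appears 1× in E1 but 0× in E2.

no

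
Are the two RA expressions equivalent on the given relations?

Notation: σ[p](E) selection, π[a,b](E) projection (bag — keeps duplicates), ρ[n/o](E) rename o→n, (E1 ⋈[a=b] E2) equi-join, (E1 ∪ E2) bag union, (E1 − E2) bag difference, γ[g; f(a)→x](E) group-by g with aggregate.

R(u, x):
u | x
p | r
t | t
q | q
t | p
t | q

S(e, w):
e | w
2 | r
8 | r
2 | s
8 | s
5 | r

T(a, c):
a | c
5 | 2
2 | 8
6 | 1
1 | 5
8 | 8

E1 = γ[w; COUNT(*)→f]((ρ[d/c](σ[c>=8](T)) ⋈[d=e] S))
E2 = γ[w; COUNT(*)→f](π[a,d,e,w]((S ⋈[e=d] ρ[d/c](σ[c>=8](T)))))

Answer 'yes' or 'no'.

E1 stepwise |·|:
  T → 5
  σ[c>=8](T) → 2
  ρ[d/c](σ[c>=8](T)) → 2
  S → 5
  (ρ[d/c](σ[c>=8](T)) ⋈[d=e] S) → 4
  γ[w; COUNT(*)→f]((ρ[d/c](σ[c>=8](T)) ⋈[d=e] S)) → 2
E2 stepwise |·|:
  S → 5
  T → 5
  σ[c>=8](T) → 2
  ρ[d/c](σ[c>=8](T)) → 2
  (S ⋈[e=d] ρ[d/c](σ[c>=8](T))) → 4
  π[a,d,e,w]((S ⋈[e=d] ρ[d/c](σ[c>=8](T)))) → 4
  γ[w; COUNT(*)→f](π[a,d,e,w]((S ⋈[e=d] ρ[d/c](σ[c>=8](T))))) → 2

E1 and E2 produce the same multiset:
w | f
r | 2
s | 2

yes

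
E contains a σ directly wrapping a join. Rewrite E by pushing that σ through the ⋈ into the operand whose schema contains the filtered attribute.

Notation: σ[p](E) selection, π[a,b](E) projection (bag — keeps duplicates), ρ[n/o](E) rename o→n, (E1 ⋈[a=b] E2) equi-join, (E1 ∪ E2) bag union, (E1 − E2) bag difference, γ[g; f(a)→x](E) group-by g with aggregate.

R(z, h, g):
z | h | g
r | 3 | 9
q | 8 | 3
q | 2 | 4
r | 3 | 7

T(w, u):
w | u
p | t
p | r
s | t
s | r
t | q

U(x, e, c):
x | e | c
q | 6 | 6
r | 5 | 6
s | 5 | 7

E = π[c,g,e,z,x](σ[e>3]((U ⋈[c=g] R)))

σ filters on e, owned by the left side.
E' = π[c,g,e,z,x]((σ[e>3](U) ⋈[c=g] R))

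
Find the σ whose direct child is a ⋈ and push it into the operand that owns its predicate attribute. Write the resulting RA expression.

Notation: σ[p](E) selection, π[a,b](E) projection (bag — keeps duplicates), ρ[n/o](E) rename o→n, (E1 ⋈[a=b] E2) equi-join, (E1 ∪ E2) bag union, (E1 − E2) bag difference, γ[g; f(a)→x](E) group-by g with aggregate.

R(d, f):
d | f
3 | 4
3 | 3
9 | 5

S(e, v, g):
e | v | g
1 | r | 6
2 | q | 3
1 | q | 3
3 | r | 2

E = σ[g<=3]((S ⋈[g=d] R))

σ filters on g, owned by the left side.
E' = (σ[g<=3](S) ⋈[g=d] R)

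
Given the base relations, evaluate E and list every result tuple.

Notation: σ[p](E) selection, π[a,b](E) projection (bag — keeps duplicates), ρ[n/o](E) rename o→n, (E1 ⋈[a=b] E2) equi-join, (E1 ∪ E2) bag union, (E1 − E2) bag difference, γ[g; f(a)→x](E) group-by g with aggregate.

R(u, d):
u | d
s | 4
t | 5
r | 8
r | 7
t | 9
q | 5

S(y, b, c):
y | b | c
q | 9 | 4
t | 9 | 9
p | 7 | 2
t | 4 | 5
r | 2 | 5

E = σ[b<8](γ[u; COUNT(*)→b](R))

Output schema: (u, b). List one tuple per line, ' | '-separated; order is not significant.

Per-node cardinality:
  R → 6
  γ[u; COUNT(*)→b](R) → 4
  σ[b<8](γ[u; COUNT(*)→b](R)) → 4

== RESULT ==
u | b
q | 1
r | 2
s | 1
t | 2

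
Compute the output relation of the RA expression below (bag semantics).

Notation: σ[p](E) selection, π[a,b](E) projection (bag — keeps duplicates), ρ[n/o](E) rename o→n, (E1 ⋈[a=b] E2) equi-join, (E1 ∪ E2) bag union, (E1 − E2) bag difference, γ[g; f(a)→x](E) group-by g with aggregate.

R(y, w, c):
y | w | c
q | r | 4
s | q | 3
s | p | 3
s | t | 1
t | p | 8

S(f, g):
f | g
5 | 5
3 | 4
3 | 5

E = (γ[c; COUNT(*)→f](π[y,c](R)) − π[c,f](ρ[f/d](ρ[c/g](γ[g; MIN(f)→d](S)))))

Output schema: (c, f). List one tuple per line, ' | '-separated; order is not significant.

Subexpression sizes:
  R → 5
  π[y,c](R) → 5
  γ[c; COUNT(*)→f](π[y,c](R)) → 4
  S → 3
  γ[g; MIN(f)→d](S) → 2
  ρ[c/g](γ[g; MIN(f)→d](S)) → 2
  ρ[f/d](ρ[c/g](γ[g; MIN(f)→d](S))) → 2
  π[c,f](ρ[f/d](ρ[c/g](γ[g; MIN(f)→d](S)))) → 2
  (γ[c; COUNT(*)→f](π[y,c](R)) − π[c,f](ρ[f/d](ρ[c/g](γ[g; MIN(f)→d](S))))) → 4

== RESULT ==
c | f
1 | 1
3 | 2
4 | 1
8 | 1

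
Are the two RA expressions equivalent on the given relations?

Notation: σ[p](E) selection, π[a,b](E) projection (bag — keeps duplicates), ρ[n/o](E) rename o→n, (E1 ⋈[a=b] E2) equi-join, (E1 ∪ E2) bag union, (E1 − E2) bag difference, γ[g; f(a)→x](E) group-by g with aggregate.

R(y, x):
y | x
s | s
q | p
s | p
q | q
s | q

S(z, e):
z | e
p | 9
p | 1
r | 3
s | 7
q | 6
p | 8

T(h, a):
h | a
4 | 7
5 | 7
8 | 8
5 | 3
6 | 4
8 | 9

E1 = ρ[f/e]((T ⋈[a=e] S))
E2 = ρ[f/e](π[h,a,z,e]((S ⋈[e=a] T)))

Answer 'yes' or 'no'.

E1 stepwise |·|:
  T → 6
  S → 6
  (T ⋈[a=e] S) → 5
  ρ[f/e]((T ⋈[a=e] S)) → 5
E2 stepwise |·|:
  S → 6
  T → 6
  (S ⋈[e=a] T) → 5
  π[h,a,z,e]((S ⋈[e=a] T)) → 5
  ρ[f/e](π[h,a,z,e]((S ⋈[e=a] T))) → 5

E1 and E2 produce the same multiset:
h | a | z | f
4 | 7 | s | 7
5 | 3 | r | 3
5 | 7 | s | 7
8 | 8 | p | 8
8 | 9 | p | 9

yes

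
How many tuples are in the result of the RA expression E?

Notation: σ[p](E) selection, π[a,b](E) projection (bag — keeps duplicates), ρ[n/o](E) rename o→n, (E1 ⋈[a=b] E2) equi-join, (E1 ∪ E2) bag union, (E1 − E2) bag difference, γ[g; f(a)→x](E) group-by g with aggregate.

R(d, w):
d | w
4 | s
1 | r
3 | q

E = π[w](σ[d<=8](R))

Per-node cardinality:
  R → 3
  σ[d<=8](R) → 3
  π[w](σ[d<=8](R)) → 3

|E| = 3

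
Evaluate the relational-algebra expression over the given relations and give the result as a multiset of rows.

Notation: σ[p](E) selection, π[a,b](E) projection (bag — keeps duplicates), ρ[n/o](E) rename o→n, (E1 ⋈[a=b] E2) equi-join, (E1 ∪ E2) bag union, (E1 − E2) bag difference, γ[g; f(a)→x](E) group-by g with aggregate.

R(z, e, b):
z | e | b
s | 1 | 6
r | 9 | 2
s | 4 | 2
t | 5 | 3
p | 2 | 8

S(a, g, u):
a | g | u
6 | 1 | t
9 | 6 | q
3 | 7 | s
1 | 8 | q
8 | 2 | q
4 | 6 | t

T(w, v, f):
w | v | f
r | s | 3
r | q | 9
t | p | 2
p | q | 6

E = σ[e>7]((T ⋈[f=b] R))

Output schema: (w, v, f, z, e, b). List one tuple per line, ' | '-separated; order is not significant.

Subexpression sizes:
  T → 4
  R → 5
  (T ⋈[f=b] R) → 4
  σ[e>7]((T ⋈[f=b] R)) → 1

== RESULT ==
w | v | f | z | e | b
t | p | 2 | r | 9 | 2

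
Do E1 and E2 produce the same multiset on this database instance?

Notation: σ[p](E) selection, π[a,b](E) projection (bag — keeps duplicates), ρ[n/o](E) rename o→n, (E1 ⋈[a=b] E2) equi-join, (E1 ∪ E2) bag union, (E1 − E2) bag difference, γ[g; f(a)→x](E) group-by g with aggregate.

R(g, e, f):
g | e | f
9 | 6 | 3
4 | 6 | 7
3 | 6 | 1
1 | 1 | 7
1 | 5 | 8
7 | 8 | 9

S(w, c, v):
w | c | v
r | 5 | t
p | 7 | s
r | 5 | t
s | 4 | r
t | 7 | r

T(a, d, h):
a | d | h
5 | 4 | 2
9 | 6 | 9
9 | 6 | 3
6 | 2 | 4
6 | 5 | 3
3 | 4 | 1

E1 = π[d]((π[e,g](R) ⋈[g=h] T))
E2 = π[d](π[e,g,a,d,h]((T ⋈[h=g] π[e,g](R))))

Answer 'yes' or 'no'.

E1 stepwise |·|:
  R → 6
  π[e,g](R) → 6
  T → 6
  (π[e,g](R) ⋈[g=h] T) → 6
  π[d]((π[e,g](R) ⋈[g=h] T)) → 6
E2 stepwise |·|:
  T → 6
  R → 6
  π[e,g](R) → 6
  (T ⋈[h=g] π[e,g](R)) → 6
  π[e,g,a,d,h]((T ⋈[h=g] π[e,g](R))) → 6
  π[d](π[e,g,a,d,h]((T ⋈[h=g] π[e,g](R)))) → 6

E1 and E2 produce the same multiset:
d
2
4
4
5
6
6

yes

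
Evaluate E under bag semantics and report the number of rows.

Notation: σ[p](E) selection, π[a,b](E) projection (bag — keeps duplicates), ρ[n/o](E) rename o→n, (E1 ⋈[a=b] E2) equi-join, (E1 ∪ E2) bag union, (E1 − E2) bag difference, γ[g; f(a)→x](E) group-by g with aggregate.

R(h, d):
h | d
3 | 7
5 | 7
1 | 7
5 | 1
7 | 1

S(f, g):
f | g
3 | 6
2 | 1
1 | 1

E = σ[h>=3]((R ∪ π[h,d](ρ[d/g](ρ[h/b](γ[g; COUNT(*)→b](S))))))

Per-node cardinality:
  R → 5
  S → 3
  γ[g; COUNT(*)→b](S) → 2
  ρ[h/b](γ[g; COUNT(*)→b](S)) → 2
  ρ[d/g](ρ[h/b](γ[g; COUNT(*)→b](S))) → 2
  π[h,d](ρ[d/g](ρ[h/b](γ[g; COUNT(*)→b](S)))) → 2
  (R ∪ π[h,d](ρ[d/g](ρ[h/b](γ[g; COUNT(*)→b](S))))) → 7
  σ[h>=3]((R ∪ π[h,d](ρ[d/g](ρ[h/b](γ[g; COUNT(*)→b](S)))))) → 4

|E| = 4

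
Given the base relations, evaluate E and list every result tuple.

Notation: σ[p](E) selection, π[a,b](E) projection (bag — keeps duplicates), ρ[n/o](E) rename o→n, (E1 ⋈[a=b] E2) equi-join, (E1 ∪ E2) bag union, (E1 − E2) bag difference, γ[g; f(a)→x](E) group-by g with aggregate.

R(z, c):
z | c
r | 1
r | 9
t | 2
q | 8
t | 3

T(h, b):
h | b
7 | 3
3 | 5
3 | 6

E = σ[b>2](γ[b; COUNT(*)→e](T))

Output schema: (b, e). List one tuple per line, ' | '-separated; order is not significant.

Row counts bottom-up:
  T → 3
  γ[b; COUNT(*)→e](T) → 3
  σ[b>2](γ[b; COUNT(*)→e](T)) → 3

== RESULT ==
b | e
3 | 1
5 | 1
6 | 1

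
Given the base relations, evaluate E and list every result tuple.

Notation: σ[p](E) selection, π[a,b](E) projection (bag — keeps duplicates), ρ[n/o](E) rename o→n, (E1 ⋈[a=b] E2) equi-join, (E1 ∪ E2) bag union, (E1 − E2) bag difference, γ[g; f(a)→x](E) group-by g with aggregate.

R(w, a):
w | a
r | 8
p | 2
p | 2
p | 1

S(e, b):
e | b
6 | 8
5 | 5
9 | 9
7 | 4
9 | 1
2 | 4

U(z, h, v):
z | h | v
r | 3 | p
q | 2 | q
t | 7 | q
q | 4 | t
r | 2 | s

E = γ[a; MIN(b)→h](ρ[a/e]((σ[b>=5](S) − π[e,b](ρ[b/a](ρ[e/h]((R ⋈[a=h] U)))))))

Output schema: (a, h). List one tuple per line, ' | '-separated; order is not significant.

Row counts bottom-up:
  S → 6
  σ[b>=5](S) → 3
  R → 4
  U → 5
  (R ⋈[a=h] U) → 4
  ρ[e/h]((R ⋈[a=h] U)) → 4
  ρ[b/a](ρ[e/h]((R ⋈[a=h] U))) → 4
  π[e,b](ρ[b/a](ρ[e/h]((R ⋈[a=h] U)))) → 4
  (σ[b>=5](S) − π[e,b](ρ[b/a](ρ[e/h]((R ⋈[a=h] U))))) → 3
  ρ[a/e]((σ[b>=5](S) − π[e,b](ρ[b/a](ρ[e/h]((R ⋈[a=h] U)))))) → 3
  γ[a; MIN(b)→h](ρ[a/e]((σ[b>=5](S) − π[e,b](ρ[b/a](ρ[e/h]((R ⋈[a=h] U))))))) → 3

== RESULT ==
a | h
5 | 5
6 | 8
9 | 9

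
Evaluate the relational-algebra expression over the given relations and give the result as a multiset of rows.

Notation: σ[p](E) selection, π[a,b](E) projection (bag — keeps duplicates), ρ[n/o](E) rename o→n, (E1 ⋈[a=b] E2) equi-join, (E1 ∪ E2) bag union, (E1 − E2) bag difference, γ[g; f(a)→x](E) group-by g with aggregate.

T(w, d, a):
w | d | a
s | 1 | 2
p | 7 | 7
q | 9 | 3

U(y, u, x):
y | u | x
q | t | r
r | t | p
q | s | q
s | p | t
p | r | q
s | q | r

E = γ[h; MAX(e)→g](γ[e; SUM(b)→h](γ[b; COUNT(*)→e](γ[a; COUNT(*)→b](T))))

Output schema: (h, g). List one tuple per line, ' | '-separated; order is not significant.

Subexpression sizes:
  T → 3
  γ[a; COUNT(*)→b](T) → 3
  γ[b; COUNT(*)→e](γ[a; COUNT(*)→b](T)) → 1
  γ[e; SUM(b)→h](γ[b; COUNT(*)→e](γ[a; COUNT(*)→b](T))) → 1
  γ[h; MAX(e)→g](γ[e; SUM(b)→h](γ[b; COUNT(*)→e](γ[a; COUNT(*)→b](T)))) → 1

== RESULT ==
h | g
1 | 3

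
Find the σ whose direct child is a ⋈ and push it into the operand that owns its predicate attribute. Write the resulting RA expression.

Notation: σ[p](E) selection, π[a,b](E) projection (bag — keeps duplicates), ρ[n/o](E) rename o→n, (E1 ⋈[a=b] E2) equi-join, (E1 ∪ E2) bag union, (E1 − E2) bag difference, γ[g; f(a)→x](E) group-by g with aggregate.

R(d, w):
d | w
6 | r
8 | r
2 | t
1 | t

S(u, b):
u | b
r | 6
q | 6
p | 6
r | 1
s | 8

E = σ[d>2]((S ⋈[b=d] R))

σ filters on d, owned by the right side.
E' = (S ⋈[b=d] σ[d>2](R))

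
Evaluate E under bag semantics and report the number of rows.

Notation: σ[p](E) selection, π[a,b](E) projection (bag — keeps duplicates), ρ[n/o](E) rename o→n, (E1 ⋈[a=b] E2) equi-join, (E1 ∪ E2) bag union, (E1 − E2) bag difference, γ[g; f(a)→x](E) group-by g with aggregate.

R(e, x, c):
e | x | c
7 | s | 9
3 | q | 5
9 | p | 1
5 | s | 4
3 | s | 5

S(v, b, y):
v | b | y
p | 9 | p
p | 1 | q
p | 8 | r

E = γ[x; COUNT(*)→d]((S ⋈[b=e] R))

Row counts bottom-up:
  S → 3
  R → 5
  (S ⋈[b=e] R) → 1
  γ[x; COUNT(*)→d]((S ⋈[b=e] R)) → 1

|E| = 1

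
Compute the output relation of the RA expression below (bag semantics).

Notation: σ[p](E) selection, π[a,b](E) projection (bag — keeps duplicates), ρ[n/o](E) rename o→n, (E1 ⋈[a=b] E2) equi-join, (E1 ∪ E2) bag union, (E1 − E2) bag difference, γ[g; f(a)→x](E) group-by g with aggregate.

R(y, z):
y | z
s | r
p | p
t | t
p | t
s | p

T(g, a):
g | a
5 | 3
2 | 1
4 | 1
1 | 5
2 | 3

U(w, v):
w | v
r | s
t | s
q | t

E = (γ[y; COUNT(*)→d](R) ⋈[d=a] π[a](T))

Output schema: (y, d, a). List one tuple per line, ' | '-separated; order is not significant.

Stepwise |·|:
  R → 5
  γ[y; COUNT(*)→d](R) → 3
  T → 5
  π[a](T) → 5
  (γ[y; COUNT(*)→d](R) ⋈[d=a] π[a](T)) → 2

== RESULT ==
y | d | a
t | 1 | 1
t | 1 | 1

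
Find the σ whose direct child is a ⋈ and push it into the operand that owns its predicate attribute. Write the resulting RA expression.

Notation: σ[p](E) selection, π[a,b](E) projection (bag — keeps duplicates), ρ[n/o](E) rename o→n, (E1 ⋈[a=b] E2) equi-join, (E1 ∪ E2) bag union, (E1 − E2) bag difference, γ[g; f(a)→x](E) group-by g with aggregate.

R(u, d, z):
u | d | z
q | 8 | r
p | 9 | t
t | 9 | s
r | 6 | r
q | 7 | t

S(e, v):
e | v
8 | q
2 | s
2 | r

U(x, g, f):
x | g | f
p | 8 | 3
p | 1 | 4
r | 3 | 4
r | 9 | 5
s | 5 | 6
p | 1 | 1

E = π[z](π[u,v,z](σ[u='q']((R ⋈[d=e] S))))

σ filters on u, owned by the left side.
E' = π[z](π[u,v,z]((σ[u='q'](R) ⋈[d=e] S)))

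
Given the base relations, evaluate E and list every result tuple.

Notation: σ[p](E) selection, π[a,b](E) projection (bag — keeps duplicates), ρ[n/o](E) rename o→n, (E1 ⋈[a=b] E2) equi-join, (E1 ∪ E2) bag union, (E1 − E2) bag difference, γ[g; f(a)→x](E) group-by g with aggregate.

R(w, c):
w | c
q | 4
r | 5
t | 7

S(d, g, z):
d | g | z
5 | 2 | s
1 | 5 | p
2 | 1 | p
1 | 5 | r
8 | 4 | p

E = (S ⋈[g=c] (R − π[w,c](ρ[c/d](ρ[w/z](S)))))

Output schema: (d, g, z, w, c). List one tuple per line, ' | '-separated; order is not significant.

Subexpression sizes:
  S → 5
  R → 3
  S → 5
  ρ[w/z](S) → 5
  ρ[c/d](ρ[w/z](S)) → 5
  π[w,c](ρ[c/d](ρ[w/z](S))) → 5
  (R − π[w,c](ρ[c/d](ρ[w/z](S)))) → 3
  (S ⋈[g=c] (R − π[w,c](ρ[c/d](ρ[w/z](S))))) → 3

== RESULT ==
d | g | z | w | c
1 | 5 | p | r | 5
1 | 5 | r | r | 5
8 | 4 | p | q | 4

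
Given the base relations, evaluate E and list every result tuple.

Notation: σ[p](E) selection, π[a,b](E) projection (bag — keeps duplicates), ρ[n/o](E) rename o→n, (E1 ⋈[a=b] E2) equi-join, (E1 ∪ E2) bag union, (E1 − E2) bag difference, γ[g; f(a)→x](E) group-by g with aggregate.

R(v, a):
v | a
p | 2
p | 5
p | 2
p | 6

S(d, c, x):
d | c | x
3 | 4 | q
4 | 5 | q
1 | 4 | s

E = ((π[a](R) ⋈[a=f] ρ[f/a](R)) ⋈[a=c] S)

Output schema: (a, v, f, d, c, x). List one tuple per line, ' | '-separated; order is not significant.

Subexpression sizes:
  R → 4
  π[a](R) → 4
  R → 4
  ρ[f/a](R) → 4
  (π[a](R) ⋈[a=f] ρ[f/a](R)) → 6
  S → 3
  ((π[a](R) ⋈[a=f] ρ[f/a](R)) ⋈[a=c] S) → 1

== RESULT ==
a | v | f | d | c | x
5 | p | 5 | 4 | 5 | q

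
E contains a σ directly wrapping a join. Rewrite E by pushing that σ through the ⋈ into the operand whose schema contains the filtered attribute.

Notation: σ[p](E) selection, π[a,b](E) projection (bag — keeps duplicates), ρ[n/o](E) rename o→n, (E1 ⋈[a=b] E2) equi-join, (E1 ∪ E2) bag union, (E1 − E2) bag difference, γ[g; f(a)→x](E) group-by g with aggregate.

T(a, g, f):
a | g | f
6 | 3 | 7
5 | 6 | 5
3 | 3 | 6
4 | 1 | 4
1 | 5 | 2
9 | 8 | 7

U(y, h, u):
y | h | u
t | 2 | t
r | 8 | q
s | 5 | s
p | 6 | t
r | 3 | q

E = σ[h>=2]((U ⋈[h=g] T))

σ filters on h, owned by the left side.
E' = (σ[h>=2](U) ⋈[h=g] T)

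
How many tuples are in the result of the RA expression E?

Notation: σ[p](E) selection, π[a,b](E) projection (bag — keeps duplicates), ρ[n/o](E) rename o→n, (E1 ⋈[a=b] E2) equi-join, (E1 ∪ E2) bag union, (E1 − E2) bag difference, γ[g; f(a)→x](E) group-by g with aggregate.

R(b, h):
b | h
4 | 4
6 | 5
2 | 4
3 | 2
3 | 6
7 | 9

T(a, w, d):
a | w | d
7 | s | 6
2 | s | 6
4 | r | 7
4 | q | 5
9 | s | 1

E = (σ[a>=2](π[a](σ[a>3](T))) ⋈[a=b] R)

Row counts bottom-up:
  T → 5
  σ[a>3](T) → 4
  π[a](σ[a>3](T)) → 4
  σ[a>=2](π[a](σ[a>3](T))) → 4
  R → 6
  (σ[a>=2](π[a](σ[a>3](T))) ⋈[a=b] R) → 3

|E| = 3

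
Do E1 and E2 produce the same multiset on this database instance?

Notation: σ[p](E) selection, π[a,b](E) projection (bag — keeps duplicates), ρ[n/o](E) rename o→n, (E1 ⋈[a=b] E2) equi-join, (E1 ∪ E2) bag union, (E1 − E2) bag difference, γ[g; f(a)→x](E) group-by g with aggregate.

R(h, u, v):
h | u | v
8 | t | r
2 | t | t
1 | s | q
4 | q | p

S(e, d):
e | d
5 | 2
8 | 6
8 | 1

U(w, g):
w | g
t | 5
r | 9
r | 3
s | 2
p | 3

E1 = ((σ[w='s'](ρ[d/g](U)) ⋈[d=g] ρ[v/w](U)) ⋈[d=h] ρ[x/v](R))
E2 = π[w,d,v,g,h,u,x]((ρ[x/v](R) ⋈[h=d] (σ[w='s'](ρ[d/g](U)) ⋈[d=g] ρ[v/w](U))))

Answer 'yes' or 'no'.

E1 stepwise |·|:
  U → 5
  ρ[d/g](U) → 5
  σ[w='s'](ρ[d/g](U)) → 1
  U → 5
  ρ[v/w](U) → 5
  (σ[w='s'](ρ[d/g](U)) ⋈[d=g] ρ[v/w](U)) → 1
  R → 4
  ρ[x/v](R) → 4
  ((σ[w='s'](ρ[d/g](U)) ⋈[d=g] ρ[v/w](U)) ⋈[d=h] ρ[x/v](R)) → 1
E2 stepwise |·|:
  R → 4
  ρ[x/v](R) → 4
  U → 5
  ρ[d/g](U) → 5
  σ[w='s'](ρ[d/g](U)) → 1
  U → 5
  ρ[v/w](U) → 5
  (σ[w='s'](ρ[d/g](U)) ⋈[d=g] ρ[v/w](U)) → 1
  (ρ[x/v](R) ⋈[h=d] (σ[w='s'](ρ[d/g](U)) ⋈[d=g] ρ[v/w](U))) → 1
  π[w,d,v,g,h,u,x]((ρ[x/v](R) ⋈[h=d] (σ[w='s'](ρ[d/g](U)) ⋈[d=g] ρ[v/w](U)))) → 1

E1 and E2 produce the same multiset:
w | d | v | g | h | u | x
s | 2 | s | 2 | 2 | t | t

yes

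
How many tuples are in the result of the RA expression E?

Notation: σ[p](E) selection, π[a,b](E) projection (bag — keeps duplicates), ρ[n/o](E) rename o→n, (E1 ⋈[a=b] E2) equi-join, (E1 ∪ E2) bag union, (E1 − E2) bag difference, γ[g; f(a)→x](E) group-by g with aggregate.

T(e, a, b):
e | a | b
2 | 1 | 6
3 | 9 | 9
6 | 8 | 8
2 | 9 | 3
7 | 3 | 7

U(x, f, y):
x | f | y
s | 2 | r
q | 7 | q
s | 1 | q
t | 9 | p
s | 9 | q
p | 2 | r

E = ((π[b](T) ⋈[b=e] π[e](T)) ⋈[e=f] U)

Row counts bottom-up:
  T → 5
  π[b](T) → 5
  T → 5
  π[e](T) → 5
  (π[b](T) ⋈[b=e] π[e](T)) → 3
  U → 6
  ((π[b](T) ⋈[b=e] π[e](T)) ⋈[e=f] U) → 1

|E| = 1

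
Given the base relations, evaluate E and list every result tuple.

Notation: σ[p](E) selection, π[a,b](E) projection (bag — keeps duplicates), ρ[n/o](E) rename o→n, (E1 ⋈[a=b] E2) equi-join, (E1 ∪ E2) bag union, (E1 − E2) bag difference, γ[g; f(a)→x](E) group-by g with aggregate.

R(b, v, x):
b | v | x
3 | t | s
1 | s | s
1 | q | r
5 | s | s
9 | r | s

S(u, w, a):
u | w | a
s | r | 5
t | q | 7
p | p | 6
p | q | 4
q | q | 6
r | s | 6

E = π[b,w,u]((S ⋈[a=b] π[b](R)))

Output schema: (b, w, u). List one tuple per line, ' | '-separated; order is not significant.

Subexpression sizes:
  S → 6
  R → 5
  π[b](R) → 5
  (S ⋈[a=b] π[b](R)) → 1
  π[b,w,u]((S ⋈[a=b] π[b](R))) → 1

== RESULT ==
b | w | u
5 | r | s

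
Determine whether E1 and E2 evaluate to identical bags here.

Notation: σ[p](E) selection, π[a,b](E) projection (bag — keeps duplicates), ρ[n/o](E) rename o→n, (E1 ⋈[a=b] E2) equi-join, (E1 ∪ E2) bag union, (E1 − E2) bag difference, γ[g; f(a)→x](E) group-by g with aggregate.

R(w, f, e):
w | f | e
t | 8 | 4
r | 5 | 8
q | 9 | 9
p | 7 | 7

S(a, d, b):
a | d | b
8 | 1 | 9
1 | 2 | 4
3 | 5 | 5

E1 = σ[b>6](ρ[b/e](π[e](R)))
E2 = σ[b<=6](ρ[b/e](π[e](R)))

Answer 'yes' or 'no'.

E1 per-node cardinality:
  R → 4
  π[e](R) → 4
  ρ[b/e](π[e](R)) → 4
  σ[b>6](ρ[b/e](π[e](R))) → 3
E2 per-node cardinality:
  R → 4
  π[e](R) → 4
  ρ[b/e](π[e](R)) → 4
  σ[b<=6](ρ[b/e](π[e](R))) → 1

E1 result:
b
7
8
9
E2 result:
b
4
Witness: (7,) appears 1× in E1 but 0× in E2.

no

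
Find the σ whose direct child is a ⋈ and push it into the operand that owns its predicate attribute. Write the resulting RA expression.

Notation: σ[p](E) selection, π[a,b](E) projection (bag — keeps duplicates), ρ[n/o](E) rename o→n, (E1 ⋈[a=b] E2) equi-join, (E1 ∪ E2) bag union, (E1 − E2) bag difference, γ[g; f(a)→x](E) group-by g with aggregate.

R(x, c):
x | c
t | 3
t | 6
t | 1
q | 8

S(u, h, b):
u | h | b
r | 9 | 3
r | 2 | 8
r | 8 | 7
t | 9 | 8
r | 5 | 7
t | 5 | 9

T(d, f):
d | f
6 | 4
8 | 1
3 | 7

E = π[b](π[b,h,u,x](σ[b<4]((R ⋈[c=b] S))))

σ filters on b, owned by the right side.
E' = π[b](π[b,h,u,x]((R ⋈[c=b] σ[b<4](S))))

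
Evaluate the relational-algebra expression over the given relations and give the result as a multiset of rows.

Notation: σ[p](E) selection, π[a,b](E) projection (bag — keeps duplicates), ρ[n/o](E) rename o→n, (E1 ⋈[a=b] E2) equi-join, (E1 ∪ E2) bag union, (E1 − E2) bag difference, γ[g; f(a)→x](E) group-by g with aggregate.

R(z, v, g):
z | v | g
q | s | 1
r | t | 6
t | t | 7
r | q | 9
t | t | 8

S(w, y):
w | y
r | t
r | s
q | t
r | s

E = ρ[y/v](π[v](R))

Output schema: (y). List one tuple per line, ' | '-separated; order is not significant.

Row counts bottom-up:
  R → 5
  π[v](R) → 5
  ρ[y/v](π[v](R)) → 5

== RESULT ==
y
q
s
t
t
t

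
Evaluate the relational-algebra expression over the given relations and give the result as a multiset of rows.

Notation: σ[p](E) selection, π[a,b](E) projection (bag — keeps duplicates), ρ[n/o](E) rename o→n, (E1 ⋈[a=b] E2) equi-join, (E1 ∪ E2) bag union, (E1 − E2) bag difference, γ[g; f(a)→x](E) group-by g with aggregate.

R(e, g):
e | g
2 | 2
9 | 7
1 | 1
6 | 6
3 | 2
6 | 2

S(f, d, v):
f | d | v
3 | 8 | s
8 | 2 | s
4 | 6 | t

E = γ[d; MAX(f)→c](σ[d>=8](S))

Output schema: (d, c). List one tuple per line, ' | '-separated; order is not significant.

Row counts bottom-up:
  S → 3
  σ[d>=8](S) → 1
  γ[d; MAX(f)→c](σ[d>=8](S)) → 1

== RESULT ==
d | c
8 | 3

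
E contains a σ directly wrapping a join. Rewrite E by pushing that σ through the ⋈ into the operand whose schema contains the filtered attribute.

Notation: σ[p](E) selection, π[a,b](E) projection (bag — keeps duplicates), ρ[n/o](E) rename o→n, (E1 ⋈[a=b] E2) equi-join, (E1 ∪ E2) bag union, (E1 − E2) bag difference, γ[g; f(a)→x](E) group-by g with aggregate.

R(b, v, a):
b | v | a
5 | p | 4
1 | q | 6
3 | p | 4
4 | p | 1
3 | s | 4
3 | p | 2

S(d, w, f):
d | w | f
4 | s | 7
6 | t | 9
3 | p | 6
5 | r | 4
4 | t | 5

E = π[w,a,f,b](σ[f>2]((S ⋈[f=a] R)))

σ filters on f, owned by the left side.
E' = π[w,a,f,b]((σ[f>2](S) ⋈[f=a] R))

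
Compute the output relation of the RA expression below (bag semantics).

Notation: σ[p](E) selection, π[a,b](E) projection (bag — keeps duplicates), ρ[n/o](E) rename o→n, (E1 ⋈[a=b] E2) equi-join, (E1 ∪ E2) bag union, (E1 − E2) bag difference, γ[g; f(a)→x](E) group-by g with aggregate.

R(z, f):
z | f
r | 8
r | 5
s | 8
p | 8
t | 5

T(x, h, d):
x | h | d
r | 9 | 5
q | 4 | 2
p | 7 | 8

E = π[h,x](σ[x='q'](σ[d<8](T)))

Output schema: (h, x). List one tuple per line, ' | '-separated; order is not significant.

Subexpression sizes:
  T → 3
  σ[d<8](T) → 2
  σ[x='q'](σ[d<8](T)) → 1
  π[h,x](σ[x='q'](σ[d<8](T))) → 1

== RESULT ==
h | x
4 | q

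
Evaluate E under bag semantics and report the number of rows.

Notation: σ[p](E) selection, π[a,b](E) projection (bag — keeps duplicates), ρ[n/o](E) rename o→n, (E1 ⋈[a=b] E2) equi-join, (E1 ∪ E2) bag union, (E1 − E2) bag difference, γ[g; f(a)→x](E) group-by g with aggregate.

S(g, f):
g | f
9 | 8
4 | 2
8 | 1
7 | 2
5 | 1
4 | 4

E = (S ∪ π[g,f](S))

Stepwise |·|:
  S → 6
  S → 6
  π[g,f](S) → 6
  (S ∪ π[g,f](S)) → 12

|E| = 12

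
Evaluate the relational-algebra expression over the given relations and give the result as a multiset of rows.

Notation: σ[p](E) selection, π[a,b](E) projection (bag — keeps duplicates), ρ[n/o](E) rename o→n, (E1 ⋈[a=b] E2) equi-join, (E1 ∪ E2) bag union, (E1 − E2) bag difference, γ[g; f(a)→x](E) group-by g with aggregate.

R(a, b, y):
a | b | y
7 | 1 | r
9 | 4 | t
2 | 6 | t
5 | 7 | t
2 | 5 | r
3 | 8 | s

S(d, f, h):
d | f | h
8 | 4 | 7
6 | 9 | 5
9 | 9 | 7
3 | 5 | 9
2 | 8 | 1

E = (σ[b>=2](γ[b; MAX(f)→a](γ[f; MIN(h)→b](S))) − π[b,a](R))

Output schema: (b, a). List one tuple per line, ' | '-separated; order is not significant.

Row counts bottom-up:
  S → 5
  γ[f; MIN(h)→b](S) → 4
  γ[b; MAX(f)→a](γ[f; MIN(h)→b](S)) → 4
  σ[b>=2](γ[b; MAX(f)→a](γ[f; MIN(h)→b](S))) → 3
  R → 6
  π[b,a](R) → 6
  (σ[b>=2](γ[b; MAX(f)→a](γ[f; MIN(h)→b](S))) − π[b,a](R)) → 3

== RESULT ==
b | a
5 | 9
7 | 4
9 | 5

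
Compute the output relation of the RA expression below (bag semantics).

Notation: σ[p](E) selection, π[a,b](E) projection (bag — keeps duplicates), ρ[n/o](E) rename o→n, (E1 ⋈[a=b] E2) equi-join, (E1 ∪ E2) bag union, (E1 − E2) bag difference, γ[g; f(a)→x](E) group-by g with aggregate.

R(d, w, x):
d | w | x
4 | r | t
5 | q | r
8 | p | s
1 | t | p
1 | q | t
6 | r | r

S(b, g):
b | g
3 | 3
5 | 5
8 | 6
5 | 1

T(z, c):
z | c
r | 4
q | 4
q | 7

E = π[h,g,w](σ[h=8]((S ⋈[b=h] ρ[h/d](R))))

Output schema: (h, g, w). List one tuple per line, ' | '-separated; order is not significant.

Stepwise |·|:
  S → 4
  R → 6
  ρ[h/d](R) → 6
  (S ⋈[b=h] ρ[h/d](R)) → 3
  σ[h=8]((S ⋈[b=h] ρ[h/d](R))) → 1
  π[h,g,w](σ[h=8]((S ⋈[b=h] ρ[h/d](R)))) → 1

== RESULT ==
h | g | w
8 | 6 | p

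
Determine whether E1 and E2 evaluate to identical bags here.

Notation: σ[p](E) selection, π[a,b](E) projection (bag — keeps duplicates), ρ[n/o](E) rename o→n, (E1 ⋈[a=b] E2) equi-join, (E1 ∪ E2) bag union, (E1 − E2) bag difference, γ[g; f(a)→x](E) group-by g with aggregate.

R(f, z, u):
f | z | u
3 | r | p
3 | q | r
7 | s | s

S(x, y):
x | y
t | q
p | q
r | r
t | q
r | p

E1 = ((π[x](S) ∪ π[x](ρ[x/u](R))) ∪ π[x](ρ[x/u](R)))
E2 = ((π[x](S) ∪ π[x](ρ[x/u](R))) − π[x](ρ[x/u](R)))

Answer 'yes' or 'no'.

E1 per-node cardinality:
  S → 5
  π[x](S) → 5
  R → 3
  ρ[x/u](R) → 3
  π[x](ρ[x/u](R)) → 3
  (π[x](S) ∪ π[x](ρ[x/u](R))) → 8
  R → 3
  ρ[x/u](R) → 3
  π[x](ρ[x/u](R)) → 3
  ((π[x](S) ∪ π[x](ρ[x/u](R))) ∪ π[x](ρ[x/u](R))) → 11
E2 per-node cardinality:
  S → 5
  π[x](S) → 5
  R → 3
  ρ[x/u](R) → 3
  π[x](ρ[x/u](R)) → 3
  (π[x](S) ∪ π[x](ρ[x/u](R))) → 8
  R → 3
  ρ[x/u](R) → 3
  π[x](ρ[x/u](R)) → 3
  ((π[x](S) ∪ π[x](ρ[x/u](R))) − π[x](ρ[x/u](R))) → 5

E1 result:
x
p
p
p
r
r
r
r
s
s
t
t
E2 result:
x
p
r
r
t
t
Witness: ('s',) appears 2× in E1 but 0× in E2.

no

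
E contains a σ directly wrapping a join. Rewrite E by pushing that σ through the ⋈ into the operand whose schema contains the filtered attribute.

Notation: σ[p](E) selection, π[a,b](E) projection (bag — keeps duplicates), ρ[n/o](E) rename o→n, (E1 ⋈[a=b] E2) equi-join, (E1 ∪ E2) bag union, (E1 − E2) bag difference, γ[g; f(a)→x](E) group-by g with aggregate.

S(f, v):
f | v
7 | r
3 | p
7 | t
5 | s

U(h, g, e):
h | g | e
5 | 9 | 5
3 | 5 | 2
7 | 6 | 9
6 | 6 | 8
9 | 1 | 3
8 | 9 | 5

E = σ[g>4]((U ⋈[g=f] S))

σ filters on g, owned by the left side.
E' = (σ[g>4](U) ⋈[g=f] S)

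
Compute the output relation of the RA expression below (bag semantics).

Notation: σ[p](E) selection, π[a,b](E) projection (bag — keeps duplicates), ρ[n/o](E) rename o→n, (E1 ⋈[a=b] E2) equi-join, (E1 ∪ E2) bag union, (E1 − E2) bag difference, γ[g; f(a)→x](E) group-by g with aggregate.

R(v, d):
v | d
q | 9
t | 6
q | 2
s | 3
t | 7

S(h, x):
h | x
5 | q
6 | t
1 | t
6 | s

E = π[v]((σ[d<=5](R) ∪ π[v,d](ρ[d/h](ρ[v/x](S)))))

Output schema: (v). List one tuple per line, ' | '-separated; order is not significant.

Per-node cardinality:
  R → 5
  σ[d<=5](R) → 2
  S → 4
  ρ[v/x](S) → 4
  ρ[d/h](ρ[v/x](S)) → 4
  π[v,d](ρ[d/h](ρ[v/x](S))) → 4
  (σ[d<=5](R) ∪ π[v,d](ρ[d/h](ρ[v/x](S)))) → 6
  π[v]((σ[d<=5](R) ∪ π[v,d](ρ[d/h](ρ[v/x](S))))) → 6

== RESULT ==
v
q
q
s
s
t
t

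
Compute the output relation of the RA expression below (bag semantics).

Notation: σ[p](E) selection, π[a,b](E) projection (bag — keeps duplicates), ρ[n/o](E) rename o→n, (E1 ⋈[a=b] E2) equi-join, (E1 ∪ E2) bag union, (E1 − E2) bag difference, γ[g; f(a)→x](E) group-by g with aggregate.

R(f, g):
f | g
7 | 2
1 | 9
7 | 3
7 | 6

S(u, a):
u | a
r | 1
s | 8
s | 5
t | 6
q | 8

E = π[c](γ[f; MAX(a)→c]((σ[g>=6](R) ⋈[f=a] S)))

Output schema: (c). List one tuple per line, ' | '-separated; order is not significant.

Row counts bottom-up:
  R → 4
  σ[g>=6](R) → 2
  S → 5
  (σ[g>=6](R) ⋈[f=a] S) → 1
  γ[f; MAX(a)→c]((σ[g>=6](R) ⋈[f=a] S)) → 1
  π[c](γ[f; MAX(a)→c]((σ[g>=6](R) ⋈[f=a] S))) → 1

== RESULT ==
c
1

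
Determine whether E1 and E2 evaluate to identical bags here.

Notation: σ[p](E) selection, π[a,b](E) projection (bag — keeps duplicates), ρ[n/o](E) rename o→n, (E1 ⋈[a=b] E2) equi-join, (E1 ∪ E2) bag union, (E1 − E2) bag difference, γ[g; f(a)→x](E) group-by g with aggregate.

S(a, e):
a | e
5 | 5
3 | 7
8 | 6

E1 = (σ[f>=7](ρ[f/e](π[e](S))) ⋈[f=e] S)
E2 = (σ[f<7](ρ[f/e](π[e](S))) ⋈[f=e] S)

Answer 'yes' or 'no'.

E1 row counts bottom-up:
  S → 3
  π[e](S) → 3
  ρ[f/e](π[e](S)) → 3
  σ[f>=7](ρ[f/e](π[e](S))) → 1
  S → 3
  (σ[f>=7](ρ[f/e](π[e](S))) ⋈[f=e] S) → 1
E2 row counts bottom-up:
  S → 3
  π[e](S) → 3
  ρ[f/e](π[e](S)) → 3
  σ[f<7](ρ[f/e](π[e](S))) → 2
  S → 3
  (σ[f<7](ρ[f/e](π[e](S))) ⋈[f=e] S) → 2

E1 result:
f | a | e
7 | 3 | 7
E2 result:
f | a | e
5 | 5 | 5
6 | 8 | 6
Witness: (5, 5, 5) appears 0× in E1 but 1× in E2.

no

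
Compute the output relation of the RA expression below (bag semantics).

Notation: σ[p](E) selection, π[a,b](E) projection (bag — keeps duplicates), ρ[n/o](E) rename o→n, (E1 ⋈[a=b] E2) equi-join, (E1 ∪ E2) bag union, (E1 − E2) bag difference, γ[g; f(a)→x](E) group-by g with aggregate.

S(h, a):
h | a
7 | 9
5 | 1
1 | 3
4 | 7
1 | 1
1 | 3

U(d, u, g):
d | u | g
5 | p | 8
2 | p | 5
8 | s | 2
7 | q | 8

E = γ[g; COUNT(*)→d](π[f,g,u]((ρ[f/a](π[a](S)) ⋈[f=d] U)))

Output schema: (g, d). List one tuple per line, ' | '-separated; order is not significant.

Subexpression sizes:
  S → 6
  π[a](S) → 6
  ρ[f/a](π[a](S)) → 6
  U → 4
  (ρ[f/a](π[a](S)) ⋈[f=d] U) → 1
  π[f,g,u]((ρ[f/a](π[a](S)) ⋈[f=d] U)) → 1
  γ[g; COUNT(*)→d](π[f,g,u]((ρ[f/a](π[a](S)) ⋈[f=d] U))) → 1

== RESULT ==
g | d
8 | 1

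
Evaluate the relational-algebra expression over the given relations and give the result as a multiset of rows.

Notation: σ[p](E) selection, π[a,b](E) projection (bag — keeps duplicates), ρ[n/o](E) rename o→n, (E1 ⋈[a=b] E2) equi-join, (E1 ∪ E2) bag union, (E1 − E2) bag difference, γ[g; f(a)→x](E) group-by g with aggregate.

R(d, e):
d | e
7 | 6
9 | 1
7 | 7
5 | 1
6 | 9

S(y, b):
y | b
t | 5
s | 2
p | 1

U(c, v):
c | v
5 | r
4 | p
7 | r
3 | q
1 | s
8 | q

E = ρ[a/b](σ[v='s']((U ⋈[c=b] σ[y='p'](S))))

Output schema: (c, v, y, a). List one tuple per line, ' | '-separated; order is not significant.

Per-node cardinality:
  U → 6
  S → 3
  σ[y='p'](S) → 1
  (U ⋈[c=b] σ[y='p'](S)) → 1
  σ[v='s']((U ⋈[c=b] σ[y='p'](S))) → 1
  ρ[a/b](σ[v='s']((U ⋈[c=b] σ[y='p'](S)))) → 1

== RESULT ==
c | v | y | a
1 | s | p | 1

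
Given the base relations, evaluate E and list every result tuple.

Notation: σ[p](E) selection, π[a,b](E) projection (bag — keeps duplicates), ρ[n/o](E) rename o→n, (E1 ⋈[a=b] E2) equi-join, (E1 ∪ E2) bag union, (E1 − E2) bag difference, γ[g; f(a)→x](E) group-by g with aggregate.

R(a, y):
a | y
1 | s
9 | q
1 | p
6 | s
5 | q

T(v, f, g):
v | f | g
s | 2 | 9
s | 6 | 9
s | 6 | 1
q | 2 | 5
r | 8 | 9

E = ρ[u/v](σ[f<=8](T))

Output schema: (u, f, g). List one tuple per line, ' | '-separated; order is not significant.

Subexpression sizes:
  T → 5
  σ[f<=8](T) → 5
  ρ[u/v](σ[f<=8](T)) → 5

== RESULT ==
u | f | g
q | 2 | 5
r | 8 | 9
s | 2 | 9
s | 6 | 1
s | 6 | 9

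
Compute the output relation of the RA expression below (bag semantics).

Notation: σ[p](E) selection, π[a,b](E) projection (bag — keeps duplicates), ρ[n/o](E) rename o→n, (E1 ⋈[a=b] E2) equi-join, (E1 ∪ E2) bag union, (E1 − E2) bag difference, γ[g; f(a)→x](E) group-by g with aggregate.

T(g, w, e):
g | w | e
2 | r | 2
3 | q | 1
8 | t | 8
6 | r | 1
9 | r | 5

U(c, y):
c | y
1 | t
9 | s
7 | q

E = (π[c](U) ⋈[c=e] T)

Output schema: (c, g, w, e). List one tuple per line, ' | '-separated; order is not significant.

Per-node cardinality:
  U → 3
  π[c](U) → 3
  T → 5
  (π[c](U) ⋈[c=e] T) → 2

== RESULT ==
c | g | w | e
1 | 3 | q | 1
1 | 6 | r | 1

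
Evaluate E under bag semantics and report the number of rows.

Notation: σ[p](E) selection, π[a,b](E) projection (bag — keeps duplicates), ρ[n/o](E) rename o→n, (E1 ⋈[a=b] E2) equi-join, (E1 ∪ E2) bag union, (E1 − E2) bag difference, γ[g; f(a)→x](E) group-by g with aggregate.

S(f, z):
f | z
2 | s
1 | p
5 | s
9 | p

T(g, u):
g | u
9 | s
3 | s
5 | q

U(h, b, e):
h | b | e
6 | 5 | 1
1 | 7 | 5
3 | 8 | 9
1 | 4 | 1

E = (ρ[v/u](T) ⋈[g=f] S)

Row counts bottom-up:
  T → 3
  ρ[v/u](T) → 3
  S → 4
  (ρ[v/u](T) ⋈[g=f] S) → 2

|E| = 2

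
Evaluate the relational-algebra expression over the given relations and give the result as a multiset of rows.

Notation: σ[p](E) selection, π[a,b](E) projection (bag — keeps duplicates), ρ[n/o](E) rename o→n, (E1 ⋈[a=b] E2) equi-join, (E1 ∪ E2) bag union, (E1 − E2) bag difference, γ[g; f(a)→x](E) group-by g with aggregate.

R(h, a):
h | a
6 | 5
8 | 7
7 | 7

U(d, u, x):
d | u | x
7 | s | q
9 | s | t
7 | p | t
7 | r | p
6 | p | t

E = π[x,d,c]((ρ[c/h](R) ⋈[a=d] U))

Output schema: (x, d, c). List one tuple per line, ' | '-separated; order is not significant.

Per-node cardinality:
  R → 3
  ρ[c/h](R) → 3
  U → 5
  (ρ[c/h](R) ⋈[a=d] U) → 6
  π[x,d,c]((ρ[c/h](R) ⋈[a=d] U)) → 6

== RESULT ==
x | d | c
p | 7 | 7
p | 7 | 8
q | 7 | 7
q | 7 | 8
t | 7 | 7
t | 7 | 8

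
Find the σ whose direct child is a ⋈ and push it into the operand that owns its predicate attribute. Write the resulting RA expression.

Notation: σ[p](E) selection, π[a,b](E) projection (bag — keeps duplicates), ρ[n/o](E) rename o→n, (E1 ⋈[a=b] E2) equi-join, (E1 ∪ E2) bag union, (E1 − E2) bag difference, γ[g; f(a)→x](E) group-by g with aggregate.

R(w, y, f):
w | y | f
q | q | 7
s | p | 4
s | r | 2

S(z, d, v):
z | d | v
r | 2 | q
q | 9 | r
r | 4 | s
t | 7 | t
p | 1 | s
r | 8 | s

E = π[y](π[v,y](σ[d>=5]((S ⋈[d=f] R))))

σ filters on d, owned by the left side.
E' = π[y](π[v,y]((σ[d>=5](S) ⋈[d=f] R)))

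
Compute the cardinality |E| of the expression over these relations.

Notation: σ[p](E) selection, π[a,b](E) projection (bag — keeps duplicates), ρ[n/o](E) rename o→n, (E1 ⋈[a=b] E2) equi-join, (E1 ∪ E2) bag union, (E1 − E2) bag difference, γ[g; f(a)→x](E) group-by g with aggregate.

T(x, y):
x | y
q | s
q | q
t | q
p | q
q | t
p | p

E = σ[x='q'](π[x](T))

Per-node cardinality:
  T → 6
  π[x](T) → 6
  σ[x='q'](π[x](T)) → 3

|E| = 3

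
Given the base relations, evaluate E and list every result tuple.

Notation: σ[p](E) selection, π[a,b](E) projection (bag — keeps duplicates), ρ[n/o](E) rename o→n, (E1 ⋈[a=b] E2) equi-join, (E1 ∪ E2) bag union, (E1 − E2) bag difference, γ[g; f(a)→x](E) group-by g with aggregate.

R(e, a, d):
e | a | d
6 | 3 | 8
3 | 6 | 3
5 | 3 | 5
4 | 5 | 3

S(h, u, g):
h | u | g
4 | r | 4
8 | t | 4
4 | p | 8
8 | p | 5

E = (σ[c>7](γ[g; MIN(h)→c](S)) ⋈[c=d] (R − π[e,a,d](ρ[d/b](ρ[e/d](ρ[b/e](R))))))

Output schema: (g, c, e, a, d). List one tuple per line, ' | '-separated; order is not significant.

Stepwise |·|:
  S → 4
  γ[g; MIN(h)→c](S) → 3
  σ[c>7](γ[g; MIN(h)→c](S)) → 1
  R → 4
  R → 4
  ρ[b/e](R) → 4
  ρ[e/d](ρ[b/e](R)) → 4
  ρ[d/b](ρ[e/d](ρ[b/e](R))) → 4
  π[e,a,d](ρ[d/b](ρ[e/d](ρ[b/e](R)))) → 4
  (R − π[e,a,d](ρ[d/b](ρ[e/d](ρ[b/e](R))))) → 2
  (σ[c>7](γ[g; MIN(h)→c](S)) ⋈[c=d] (R − π[e,a,d](ρ[d/b](ρ[e/d](ρ[b/e](R)))))) → 1

== RESULT ==
g | c | e | a | d
5 | 8 | 6 | 3 | 8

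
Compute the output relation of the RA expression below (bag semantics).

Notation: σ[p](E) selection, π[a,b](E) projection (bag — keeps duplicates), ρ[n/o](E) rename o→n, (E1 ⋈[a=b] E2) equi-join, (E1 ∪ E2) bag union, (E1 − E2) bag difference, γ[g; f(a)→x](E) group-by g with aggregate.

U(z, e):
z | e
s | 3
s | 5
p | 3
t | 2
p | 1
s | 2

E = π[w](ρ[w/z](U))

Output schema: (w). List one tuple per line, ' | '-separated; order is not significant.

Per-node cardinality:
  U → 6
  ρ[w/z](U) → 6
  π[w](ρ[w/z](U)) → 6

== RESULT ==
w
p
p
s
s
s
t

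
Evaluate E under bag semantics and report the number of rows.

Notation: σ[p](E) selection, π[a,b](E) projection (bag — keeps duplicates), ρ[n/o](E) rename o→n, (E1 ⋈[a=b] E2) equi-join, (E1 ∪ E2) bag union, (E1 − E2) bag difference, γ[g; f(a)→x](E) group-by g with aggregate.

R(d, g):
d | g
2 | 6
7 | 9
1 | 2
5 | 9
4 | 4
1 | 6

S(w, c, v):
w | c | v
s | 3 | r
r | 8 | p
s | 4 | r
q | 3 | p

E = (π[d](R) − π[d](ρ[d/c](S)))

Per-node cardinality:
  R → 6
  π[d](R) → 6
  S → 4
  ρ[d/c](S) → 4
  π[d](ρ[d/c](S)) → 4
  (π[d](R) − π[d](ρ[d/c](S))) → 5

|E| = 5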